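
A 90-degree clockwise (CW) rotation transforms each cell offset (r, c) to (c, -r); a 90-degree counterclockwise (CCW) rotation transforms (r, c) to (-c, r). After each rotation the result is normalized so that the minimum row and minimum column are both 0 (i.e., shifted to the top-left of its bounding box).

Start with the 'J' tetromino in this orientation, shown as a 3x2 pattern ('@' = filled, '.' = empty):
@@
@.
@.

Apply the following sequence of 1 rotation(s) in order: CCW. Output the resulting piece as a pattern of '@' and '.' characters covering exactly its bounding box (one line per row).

Start:
@@
@.
@.
After rotation 1 (CCW):
@..
@@@

Answer: @..
@@@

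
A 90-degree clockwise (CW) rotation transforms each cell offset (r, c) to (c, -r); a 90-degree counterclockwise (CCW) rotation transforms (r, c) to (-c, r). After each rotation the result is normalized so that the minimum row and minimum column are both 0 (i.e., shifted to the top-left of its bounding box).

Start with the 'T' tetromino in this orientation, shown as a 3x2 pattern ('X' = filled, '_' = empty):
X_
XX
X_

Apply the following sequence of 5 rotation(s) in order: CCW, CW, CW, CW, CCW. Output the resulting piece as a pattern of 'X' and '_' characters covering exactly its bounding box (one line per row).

Answer: XXX
_X_

Derivation:
Start:
X_
XX
X_
After rotation 1 (CCW):
_X_
XXX
After rotation 2 (CW):
X_
XX
X_
After rotation 3 (CW):
XXX
_X_
After rotation 4 (CW):
_X
XX
_X
After rotation 5 (CCW):
XXX
_X_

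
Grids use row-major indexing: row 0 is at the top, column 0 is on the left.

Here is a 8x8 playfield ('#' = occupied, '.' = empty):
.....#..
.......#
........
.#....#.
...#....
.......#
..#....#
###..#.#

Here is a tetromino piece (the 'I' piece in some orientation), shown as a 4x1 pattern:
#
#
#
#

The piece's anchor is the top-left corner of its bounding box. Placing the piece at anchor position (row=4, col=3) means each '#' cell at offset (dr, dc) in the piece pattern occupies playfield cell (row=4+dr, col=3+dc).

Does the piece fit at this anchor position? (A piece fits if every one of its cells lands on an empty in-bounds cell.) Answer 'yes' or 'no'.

Check each piece cell at anchor (4, 3):
  offset (0,0) -> (4,3): occupied ('#') -> FAIL
  offset (1,0) -> (5,3): empty -> OK
  offset (2,0) -> (6,3): empty -> OK
  offset (3,0) -> (7,3): empty -> OK
All cells valid: no

Answer: no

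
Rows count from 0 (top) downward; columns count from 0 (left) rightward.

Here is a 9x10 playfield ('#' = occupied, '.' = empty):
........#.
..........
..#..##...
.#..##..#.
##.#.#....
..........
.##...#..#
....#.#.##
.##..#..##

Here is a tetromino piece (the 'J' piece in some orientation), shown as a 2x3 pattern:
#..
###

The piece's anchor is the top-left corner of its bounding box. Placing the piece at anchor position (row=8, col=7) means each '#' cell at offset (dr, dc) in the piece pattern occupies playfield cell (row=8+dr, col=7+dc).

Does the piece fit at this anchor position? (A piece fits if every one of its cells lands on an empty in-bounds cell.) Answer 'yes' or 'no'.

Check each piece cell at anchor (8, 7):
  offset (0,0) -> (8,7): empty -> OK
  offset (1,0) -> (9,7): out of bounds -> FAIL
  offset (1,1) -> (9,8): out of bounds -> FAIL
  offset (1,2) -> (9,9): out of bounds -> FAIL
All cells valid: no

Answer: no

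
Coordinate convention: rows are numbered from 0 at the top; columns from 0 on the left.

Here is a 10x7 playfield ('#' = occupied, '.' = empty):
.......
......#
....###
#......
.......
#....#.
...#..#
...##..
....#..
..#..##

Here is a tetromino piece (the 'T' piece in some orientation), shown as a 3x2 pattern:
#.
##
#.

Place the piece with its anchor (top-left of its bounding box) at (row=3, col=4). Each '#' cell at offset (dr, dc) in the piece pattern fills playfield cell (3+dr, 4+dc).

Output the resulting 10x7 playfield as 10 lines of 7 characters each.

Fill (3+0,4+0) = (3,4)
Fill (3+1,4+0) = (4,4)
Fill (3+1,4+1) = (4,5)
Fill (3+2,4+0) = (5,4)

Answer: .......
......#
....###
#...#..
....##.
#...##.
...#..#
...##..
....#..
..#..##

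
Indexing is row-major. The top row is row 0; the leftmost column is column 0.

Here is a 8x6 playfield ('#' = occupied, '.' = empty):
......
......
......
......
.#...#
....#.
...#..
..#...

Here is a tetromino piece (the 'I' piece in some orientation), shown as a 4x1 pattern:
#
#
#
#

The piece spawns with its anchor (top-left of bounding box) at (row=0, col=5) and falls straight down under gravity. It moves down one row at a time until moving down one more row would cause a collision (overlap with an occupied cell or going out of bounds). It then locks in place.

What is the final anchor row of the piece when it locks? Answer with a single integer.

Spawn at (row=0, col=5). Try each row:
  row 0: fits
  row 1: blocked -> lock at row 0

Answer: 0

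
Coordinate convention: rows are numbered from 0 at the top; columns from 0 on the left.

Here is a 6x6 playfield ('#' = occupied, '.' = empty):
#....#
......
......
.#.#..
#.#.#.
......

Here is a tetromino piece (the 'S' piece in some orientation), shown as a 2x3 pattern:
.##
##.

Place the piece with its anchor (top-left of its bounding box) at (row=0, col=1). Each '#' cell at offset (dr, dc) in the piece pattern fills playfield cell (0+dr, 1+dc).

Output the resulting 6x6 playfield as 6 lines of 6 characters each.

Answer: #.##.#
.##...
......
.#.#..
#.#.#.
......

Derivation:
Fill (0+0,1+1) = (0,2)
Fill (0+0,1+2) = (0,3)
Fill (0+1,1+0) = (1,1)
Fill (0+1,1+1) = (1,2)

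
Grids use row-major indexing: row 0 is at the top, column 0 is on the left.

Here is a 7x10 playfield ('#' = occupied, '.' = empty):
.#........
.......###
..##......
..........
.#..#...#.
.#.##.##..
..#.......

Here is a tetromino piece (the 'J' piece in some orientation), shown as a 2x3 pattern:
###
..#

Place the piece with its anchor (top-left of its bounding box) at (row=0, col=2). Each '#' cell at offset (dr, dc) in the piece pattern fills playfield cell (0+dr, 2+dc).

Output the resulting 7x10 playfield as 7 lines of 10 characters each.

Fill (0+0,2+0) = (0,2)
Fill (0+0,2+1) = (0,3)
Fill (0+0,2+2) = (0,4)
Fill (0+1,2+2) = (1,4)

Answer: .####.....
....#..###
..##......
..........
.#..#...#.
.#.##.##..
..#.......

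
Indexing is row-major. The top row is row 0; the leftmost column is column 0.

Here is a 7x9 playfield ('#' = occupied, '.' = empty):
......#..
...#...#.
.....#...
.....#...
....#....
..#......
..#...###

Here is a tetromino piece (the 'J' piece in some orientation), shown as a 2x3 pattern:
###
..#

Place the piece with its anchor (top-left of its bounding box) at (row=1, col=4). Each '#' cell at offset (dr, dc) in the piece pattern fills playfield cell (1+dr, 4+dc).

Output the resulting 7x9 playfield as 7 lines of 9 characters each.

Fill (1+0,4+0) = (1,4)
Fill (1+0,4+1) = (1,5)
Fill (1+0,4+2) = (1,6)
Fill (1+1,4+2) = (2,6)

Answer: ......#..
...#####.
.....##..
.....#...
....#....
..#......
..#...###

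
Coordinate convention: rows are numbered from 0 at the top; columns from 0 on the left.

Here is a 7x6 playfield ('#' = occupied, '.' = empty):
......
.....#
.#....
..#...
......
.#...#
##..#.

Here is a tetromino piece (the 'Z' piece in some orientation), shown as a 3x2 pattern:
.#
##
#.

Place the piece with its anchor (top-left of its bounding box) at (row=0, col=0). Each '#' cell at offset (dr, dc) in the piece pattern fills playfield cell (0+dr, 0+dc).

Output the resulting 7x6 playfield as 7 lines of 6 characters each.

Fill (0+0,0+1) = (0,1)
Fill (0+1,0+0) = (1,0)
Fill (0+1,0+1) = (1,1)
Fill (0+2,0+0) = (2,0)

Answer: .#....
##...#
##....
..#...
......
.#...#
##..#.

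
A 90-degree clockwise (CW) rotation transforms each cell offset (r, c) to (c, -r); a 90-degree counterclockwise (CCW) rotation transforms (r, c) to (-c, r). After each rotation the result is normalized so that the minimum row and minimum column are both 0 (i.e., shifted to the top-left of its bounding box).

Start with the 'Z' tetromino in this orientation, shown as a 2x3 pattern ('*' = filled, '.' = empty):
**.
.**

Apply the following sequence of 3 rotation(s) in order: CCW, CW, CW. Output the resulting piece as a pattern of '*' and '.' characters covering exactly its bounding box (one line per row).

Start:
**.
.**
After rotation 1 (CCW):
.*
**
*.
After rotation 2 (CW):
**.
.**
After rotation 3 (CW):
.*
**
*.

Answer: .*
**
*.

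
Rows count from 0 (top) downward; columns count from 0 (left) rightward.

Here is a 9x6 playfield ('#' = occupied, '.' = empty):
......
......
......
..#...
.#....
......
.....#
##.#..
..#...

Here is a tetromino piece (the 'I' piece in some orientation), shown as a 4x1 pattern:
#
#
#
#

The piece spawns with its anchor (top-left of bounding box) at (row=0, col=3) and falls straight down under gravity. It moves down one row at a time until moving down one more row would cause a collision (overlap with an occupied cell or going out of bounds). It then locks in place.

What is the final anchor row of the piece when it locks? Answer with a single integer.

Answer: 3

Derivation:
Spawn at (row=0, col=3). Try each row:
  row 0: fits
  row 1: fits
  row 2: fits
  row 3: fits
  row 4: blocked -> lock at row 3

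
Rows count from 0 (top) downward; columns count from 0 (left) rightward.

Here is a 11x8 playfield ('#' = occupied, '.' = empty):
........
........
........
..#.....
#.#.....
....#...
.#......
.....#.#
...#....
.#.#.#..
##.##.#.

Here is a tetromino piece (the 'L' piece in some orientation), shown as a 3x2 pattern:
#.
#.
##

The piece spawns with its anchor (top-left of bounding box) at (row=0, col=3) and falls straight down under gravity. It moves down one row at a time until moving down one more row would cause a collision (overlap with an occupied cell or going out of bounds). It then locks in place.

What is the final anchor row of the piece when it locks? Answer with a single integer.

Answer: 2

Derivation:
Spawn at (row=0, col=3). Try each row:
  row 0: fits
  row 1: fits
  row 2: fits
  row 3: blocked -> lock at row 2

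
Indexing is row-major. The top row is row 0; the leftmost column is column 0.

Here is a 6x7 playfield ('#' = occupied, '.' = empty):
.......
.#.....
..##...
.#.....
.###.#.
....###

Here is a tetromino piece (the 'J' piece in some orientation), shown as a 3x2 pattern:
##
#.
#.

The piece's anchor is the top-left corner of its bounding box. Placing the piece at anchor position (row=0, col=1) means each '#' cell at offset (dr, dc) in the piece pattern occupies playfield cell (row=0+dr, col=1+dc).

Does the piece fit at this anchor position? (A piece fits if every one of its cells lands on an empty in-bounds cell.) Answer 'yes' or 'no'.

Answer: no

Derivation:
Check each piece cell at anchor (0, 1):
  offset (0,0) -> (0,1): empty -> OK
  offset (0,1) -> (0,2): empty -> OK
  offset (1,0) -> (1,1): occupied ('#') -> FAIL
  offset (2,0) -> (2,1): empty -> OK
All cells valid: no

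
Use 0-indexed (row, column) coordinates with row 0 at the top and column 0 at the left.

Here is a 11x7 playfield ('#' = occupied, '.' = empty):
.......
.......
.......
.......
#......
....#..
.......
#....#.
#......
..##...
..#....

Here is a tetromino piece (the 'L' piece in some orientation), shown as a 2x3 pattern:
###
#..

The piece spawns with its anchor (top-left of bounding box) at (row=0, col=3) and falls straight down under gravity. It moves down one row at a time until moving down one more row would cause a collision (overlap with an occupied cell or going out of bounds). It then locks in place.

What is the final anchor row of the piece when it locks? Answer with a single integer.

Spawn at (row=0, col=3). Try each row:
  row 0: fits
  row 1: fits
  row 2: fits
  row 3: fits
  row 4: fits
  row 5: blocked -> lock at row 4

Answer: 4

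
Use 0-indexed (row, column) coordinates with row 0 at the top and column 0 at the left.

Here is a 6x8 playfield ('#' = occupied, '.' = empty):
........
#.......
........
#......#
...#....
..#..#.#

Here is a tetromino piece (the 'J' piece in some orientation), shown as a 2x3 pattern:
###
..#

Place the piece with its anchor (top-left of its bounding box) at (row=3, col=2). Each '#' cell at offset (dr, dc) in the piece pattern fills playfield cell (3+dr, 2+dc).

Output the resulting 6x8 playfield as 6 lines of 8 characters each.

Answer: ........
#.......
........
#.###..#
...##...
..#..#.#

Derivation:
Fill (3+0,2+0) = (3,2)
Fill (3+0,2+1) = (3,3)
Fill (3+0,2+2) = (3,4)
Fill (3+1,2+2) = (4,4)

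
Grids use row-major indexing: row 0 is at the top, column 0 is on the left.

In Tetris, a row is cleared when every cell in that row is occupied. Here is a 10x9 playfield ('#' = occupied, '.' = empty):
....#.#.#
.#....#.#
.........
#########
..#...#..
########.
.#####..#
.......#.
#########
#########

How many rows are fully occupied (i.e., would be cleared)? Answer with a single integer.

Check each row:
  row 0: 6 empty cells -> not full
  row 1: 6 empty cells -> not full
  row 2: 9 empty cells -> not full
  row 3: 0 empty cells -> FULL (clear)
  row 4: 7 empty cells -> not full
  row 5: 1 empty cell -> not full
  row 6: 3 empty cells -> not full
  row 7: 8 empty cells -> not full
  row 8: 0 empty cells -> FULL (clear)
  row 9: 0 empty cells -> FULL (clear)
Total rows cleared: 3

Answer: 3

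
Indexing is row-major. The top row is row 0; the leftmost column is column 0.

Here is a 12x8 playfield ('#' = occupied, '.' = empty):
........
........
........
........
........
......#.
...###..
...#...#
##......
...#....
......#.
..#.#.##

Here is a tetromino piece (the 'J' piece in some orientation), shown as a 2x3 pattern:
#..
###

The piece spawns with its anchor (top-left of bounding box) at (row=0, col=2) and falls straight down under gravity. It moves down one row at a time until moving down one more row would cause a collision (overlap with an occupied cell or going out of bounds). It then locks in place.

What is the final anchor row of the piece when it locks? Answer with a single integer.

Answer: 4

Derivation:
Spawn at (row=0, col=2). Try each row:
  row 0: fits
  row 1: fits
  row 2: fits
  row 3: fits
  row 4: fits
  row 5: blocked -> lock at row 4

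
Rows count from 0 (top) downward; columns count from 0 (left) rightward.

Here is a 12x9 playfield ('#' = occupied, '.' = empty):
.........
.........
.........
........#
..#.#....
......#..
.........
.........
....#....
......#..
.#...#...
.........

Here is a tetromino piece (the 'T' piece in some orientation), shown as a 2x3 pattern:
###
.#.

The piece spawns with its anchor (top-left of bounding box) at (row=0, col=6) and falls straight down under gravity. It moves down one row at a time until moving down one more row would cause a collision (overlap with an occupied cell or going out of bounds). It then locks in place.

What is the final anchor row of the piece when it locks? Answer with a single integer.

Spawn at (row=0, col=6). Try each row:
  row 0: fits
  row 1: fits
  row 2: fits
  row 3: blocked -> lock at row 2

Answer: 2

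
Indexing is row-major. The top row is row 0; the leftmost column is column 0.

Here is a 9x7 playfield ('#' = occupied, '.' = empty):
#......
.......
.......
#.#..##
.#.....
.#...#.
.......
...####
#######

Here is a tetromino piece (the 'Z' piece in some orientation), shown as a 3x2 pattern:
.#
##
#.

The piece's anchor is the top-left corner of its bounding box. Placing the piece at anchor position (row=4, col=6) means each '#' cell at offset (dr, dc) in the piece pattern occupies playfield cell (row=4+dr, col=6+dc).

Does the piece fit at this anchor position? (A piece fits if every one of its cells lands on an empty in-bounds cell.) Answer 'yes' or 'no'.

Check each piece cell at anchor (4, 6):
  offset (0,1) -> (4,7): out of bounds -> FAIL
  offset (1,0) -> (5,6): empty -> OK
  offset (1,1) -> (5,7): out of bounds -> FAIL
  offset (2,0) -> (6,6): empty -> OK
All cells valid: no

Answer: no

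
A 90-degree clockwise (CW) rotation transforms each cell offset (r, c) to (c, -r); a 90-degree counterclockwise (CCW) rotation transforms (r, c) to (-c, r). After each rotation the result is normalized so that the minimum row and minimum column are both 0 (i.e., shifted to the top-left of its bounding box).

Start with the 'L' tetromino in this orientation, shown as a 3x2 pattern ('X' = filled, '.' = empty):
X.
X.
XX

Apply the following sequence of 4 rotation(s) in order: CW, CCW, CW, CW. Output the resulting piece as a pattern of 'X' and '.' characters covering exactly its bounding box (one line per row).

Start:
X.
X.
XX
After rotation 1 (CW):
XXX
X..
After rotation 2 (CCW):
X.
X.
XX
After rotation 3 (CW):
XXX
X..
After rotation 4 (CW):
XX
.X
.X

Answer: XX
.X
.X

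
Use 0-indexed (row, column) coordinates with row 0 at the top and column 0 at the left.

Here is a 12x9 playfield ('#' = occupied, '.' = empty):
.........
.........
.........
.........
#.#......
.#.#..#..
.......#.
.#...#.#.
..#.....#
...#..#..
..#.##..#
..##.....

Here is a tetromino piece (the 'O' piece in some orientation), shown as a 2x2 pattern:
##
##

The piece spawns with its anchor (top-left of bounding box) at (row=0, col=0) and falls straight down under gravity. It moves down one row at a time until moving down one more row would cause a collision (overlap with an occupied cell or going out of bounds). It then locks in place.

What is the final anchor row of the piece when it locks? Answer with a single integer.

Answer: 2

Derivation:
Spawn at (row=0, col=0). Try each row:
  row 0: fits
  row 1: fits
  row 2: fits
  row 3: blocked -> lock at row 2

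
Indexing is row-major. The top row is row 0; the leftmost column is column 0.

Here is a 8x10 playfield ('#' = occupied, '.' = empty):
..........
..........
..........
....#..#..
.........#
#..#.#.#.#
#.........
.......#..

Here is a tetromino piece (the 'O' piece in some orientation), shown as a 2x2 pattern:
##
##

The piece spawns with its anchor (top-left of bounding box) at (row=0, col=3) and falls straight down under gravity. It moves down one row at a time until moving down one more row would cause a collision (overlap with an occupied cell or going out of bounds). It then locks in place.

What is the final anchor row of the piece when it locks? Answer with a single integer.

Spawn at (row=0, col=3). Try each row:
  row 0: fits
  row 1: fits
  row 2: blocked -> lock at row 1

Answer: 1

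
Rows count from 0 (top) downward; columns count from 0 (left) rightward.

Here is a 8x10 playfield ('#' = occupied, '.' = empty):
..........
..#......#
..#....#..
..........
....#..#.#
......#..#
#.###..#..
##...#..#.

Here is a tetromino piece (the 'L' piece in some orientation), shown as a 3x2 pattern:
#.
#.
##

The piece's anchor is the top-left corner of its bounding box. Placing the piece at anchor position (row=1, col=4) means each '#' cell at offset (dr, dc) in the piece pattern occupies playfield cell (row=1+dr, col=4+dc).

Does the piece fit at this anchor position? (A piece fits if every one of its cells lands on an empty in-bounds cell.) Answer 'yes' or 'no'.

Answer: yes

Derivation:
Check each piece cell at anchor (1, 4):
  offset (0,0) -> (1,4): empty -> OK
  offset (1,0) -> (2,4): empty -> OK
  offset (2,0) -> (3,4): empty -> OK
  offset (2,1) -> (3,5): empty -> OK
All cells valid: yes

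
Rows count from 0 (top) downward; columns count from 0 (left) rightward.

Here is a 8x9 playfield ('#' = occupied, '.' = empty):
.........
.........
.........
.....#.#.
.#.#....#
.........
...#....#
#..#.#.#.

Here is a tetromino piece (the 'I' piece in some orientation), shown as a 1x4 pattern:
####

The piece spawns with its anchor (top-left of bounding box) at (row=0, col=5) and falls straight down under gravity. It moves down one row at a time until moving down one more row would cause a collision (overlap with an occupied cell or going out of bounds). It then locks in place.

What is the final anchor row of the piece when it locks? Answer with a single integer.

Spawn at (row=0, col=5). Try each row:
  row 0: fits
  row 1: fits
  row 2: fits
  row 3: blocked -> lock at row 2

Answer: 2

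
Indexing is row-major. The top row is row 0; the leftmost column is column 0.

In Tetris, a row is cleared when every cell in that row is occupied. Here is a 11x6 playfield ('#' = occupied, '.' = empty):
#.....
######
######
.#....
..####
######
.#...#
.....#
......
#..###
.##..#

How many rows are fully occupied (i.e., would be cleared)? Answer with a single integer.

Answer: 3

Derivation:
Check each row:
  row 0: 5 empty cells -> not full
  row 1: 0 empty cells -> FULL (clear)
  row 2: 0 empty cells -> FULL (clear)
  row 3: 5 empty cells -> not full
  row 4: 2 empty cells -> not full
  row 5: 0 empty cells -> FULL (clear)
  row 6: 4 empty cells -> not full
  row 7: 5 empty cells -> not full
  row 8: 6 empty cells -> not full
  row 9: 2 empty cells -> not full
  row 10: 3 empty cells -> not full
Total rows cleared: 3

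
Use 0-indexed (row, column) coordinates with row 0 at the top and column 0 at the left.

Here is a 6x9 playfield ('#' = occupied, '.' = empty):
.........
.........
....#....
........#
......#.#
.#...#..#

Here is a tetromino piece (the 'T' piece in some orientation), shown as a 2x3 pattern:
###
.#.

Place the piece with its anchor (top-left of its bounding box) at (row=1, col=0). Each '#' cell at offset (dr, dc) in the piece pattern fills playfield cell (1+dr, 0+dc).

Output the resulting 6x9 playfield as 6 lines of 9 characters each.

Answer: .........
###......
.#..#....
........#
......#.#
.#...#..#

Derivation:
Fill (1+0,0+0) = (1,0)
Fill (1+0,0+1) = (1,1)
Fill (1+0,0+2) = (1,2)
Fill (1+1,0+1) = (2,1)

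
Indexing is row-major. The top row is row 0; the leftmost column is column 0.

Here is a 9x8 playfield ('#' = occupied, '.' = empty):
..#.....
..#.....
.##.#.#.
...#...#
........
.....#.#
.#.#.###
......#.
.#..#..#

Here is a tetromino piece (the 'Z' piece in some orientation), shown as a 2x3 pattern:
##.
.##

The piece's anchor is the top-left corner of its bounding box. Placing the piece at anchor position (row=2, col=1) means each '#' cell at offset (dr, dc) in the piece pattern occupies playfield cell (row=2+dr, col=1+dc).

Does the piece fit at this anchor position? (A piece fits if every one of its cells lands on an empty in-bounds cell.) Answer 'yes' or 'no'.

Answer: no

Derivation:
Check each piece cell at anchor (2, 1):
  offset (0,0) -> (2,1): occupied ('#') -> FAIL
  offset (0,1) -> (2,2): occupied ('#') -> FAIL
  offset (1,1) -> (3,2): empty -> OK
  offset (1,2) -> (3,3): occupied ('#') -> FAIL
All cells valid: no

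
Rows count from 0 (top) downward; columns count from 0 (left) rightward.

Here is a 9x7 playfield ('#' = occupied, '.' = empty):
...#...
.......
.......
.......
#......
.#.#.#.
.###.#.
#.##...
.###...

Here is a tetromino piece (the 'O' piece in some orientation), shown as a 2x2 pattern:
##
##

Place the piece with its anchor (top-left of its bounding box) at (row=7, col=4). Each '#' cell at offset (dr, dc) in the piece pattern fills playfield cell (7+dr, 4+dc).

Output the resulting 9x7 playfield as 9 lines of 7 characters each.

Answer: ...#...
.......
.......
.......
#......
.#.#.#.
.###.#.
#.####.
.#####.

Derivation:
Fill (7+0,4+0) = (7,4)
Fill (7+0,4+1) = (7,5)
Fill (7+1,4+0) = (8,4)
Fill (7+1,4+1) = (8,5)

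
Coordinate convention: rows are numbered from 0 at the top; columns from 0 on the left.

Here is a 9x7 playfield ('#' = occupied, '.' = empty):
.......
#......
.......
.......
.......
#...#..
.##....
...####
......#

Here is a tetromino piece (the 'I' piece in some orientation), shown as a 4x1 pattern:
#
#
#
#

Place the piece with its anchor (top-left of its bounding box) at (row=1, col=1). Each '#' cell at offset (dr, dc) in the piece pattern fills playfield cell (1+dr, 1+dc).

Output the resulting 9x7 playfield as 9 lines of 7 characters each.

Answer: .......
##.....
.#.....
.#.....
.#.....
#...#..
.##....
...####
......#

Derivation:
Fill (1+0,1+0) = (1,1)
Fill (1+1,1+0) = (2,1)
Fill (1+2,1+0) = (3,1)
Fill (1+3,1+0) = (4,1)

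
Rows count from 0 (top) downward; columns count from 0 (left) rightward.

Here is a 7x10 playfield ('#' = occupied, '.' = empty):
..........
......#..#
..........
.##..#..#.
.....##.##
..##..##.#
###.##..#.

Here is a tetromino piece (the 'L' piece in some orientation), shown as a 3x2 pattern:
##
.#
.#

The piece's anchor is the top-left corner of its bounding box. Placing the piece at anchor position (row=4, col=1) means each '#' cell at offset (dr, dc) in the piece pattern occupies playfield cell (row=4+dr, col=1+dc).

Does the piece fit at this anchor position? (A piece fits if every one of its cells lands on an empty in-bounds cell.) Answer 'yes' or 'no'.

Check each piece cell at anchor (4, 1):
  offset (0,0) -> (4,1): empty -> OK
  offset (0,1) -> (4,2): empty -> OK
  offset (1,1) -> (5,2): occupied ('#') -> FAIL
  offset (2,1) -> (6,2): occupied ('#') -> FAIL
All cells valid: no

Answer: no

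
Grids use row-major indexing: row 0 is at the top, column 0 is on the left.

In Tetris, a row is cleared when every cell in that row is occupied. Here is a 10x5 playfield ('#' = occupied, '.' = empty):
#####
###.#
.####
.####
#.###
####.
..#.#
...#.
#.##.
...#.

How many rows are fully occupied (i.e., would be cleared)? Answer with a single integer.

Check each row:
  row 0: 0 empty cells -> FULL (clear)
  row 1: 1 empty cell -> not full
  row 2: 1 empty cell -> not full
  row 3: 1 empty cell -> not full
  row 4: 1 empty cell -> not full
  row 5: 1 empty cell -> not full
  row 6: 3 empty cells -> not full
  row 7: 4 empty cells -> not full
  row 8: 2 empty cells -> not full
  row 9: 4 empty cells -> not full
Total rows cleared: 1

Answer: 1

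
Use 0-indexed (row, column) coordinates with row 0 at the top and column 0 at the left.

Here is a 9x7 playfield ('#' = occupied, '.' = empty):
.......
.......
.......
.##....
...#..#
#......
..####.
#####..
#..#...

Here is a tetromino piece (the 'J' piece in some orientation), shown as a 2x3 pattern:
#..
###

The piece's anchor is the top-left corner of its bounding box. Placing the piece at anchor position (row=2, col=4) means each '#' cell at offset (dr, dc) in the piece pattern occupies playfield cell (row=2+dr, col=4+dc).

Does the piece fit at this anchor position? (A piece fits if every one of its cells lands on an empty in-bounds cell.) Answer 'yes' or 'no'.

Answer: yes

Derivation:
Check each piece cell at anchor (2, 4):
  offset (0,0) -> (2,4): empty -> OK
  offset (1,0) -> (3,4): empty -> OK
  offset (1,1) -> (3,5): empty -> OK
  offset (1,2) -> (3,6): empty -> OK
All cells valid: yes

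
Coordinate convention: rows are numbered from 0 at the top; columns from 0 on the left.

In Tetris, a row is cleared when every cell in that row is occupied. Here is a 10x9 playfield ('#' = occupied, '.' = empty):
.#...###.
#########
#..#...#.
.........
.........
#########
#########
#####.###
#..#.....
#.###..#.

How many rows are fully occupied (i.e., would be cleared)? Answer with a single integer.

Check each row:
  row 0: 5 empty cells -> not full
  row 1: 0 empty cells -> FULL (clear)
  row 2: 6 empty cells -> not full
  row 3: 9 empty cells -> not full
  row 4: 9 empty cells -> not full
  row 5: 0 empty cells -> FULL (clear)
  row 6: 0 empty cells -> FULL (clear)
  row 7: 1 empty cell -> not full
  row 8: 7 empty cells -> not full
  row 9: 4 empty cells -> not full
Total rows cleared: 3

Answer: 3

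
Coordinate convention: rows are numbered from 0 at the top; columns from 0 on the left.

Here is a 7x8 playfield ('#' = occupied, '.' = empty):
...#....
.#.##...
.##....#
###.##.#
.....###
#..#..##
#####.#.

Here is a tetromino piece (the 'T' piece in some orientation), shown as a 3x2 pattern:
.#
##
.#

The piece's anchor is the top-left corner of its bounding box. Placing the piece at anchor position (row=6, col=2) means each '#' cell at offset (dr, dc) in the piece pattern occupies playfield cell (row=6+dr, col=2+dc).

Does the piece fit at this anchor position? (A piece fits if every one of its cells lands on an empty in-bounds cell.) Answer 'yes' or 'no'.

Answer: no

Derivation:
Check each piece cell at anchor (6, 2):
  offset (0,1) -> (6,3): occupied ('#') -> FAIL
  offset (1,0) -> (7,2): out of bounds -> FAIL
  offset (1,1) -> (7,3): out of bounds -> FAIL
  offset (2,1) -> (8,3): out of bounds -> FAIL
All cells valid: no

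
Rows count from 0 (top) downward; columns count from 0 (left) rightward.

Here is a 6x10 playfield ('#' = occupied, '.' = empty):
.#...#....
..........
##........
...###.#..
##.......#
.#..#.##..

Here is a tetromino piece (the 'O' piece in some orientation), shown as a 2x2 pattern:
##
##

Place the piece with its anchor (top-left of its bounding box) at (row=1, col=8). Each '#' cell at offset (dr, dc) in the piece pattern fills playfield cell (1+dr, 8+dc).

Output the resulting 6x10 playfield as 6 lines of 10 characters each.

Fill (1+0,8+0) = (1,8)
Fill (1+0,8+1) = (1,9)
Fill (1+1,8+0) = (2,8)
Fill (1+1,8+1) = (2,9)

Answer: .#...#....
........##
##......##
...###.#..
##.......#
.#..#.##..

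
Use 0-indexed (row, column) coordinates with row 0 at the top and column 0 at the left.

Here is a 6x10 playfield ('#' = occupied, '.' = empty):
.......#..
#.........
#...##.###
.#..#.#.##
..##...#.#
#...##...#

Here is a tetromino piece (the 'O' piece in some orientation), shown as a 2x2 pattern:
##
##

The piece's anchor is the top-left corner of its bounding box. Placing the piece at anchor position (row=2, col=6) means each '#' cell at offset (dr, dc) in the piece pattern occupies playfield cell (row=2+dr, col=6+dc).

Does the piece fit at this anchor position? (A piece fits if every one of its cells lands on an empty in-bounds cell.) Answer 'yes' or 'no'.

Answer: no

Derivation:
Check each piece cell at anchor (2, 6):
  offset (0,0) -> (2,6): empty -> OK
  offset (0,1) -> (2,7): occupied ('#') -> FAIL
  offset (1,0) -> (3,6): occupied ('#') -> FAIL
  offset (1,1) -> (3,7): empty -> OK
All cells valid: no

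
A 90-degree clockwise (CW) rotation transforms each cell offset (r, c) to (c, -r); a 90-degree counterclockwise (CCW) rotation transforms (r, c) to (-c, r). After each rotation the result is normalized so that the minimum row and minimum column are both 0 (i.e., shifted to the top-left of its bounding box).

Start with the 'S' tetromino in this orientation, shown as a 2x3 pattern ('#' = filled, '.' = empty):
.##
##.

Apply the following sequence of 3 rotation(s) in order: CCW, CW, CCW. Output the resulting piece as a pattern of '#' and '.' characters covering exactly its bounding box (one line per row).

Start:
.##
##.
After rotation 1 (CCW):
#.
##
.#
After rotation 2 (CW):
.##
##.
After rotation 3 (CCW):
#.
##
.#

Answer: #.
##
.#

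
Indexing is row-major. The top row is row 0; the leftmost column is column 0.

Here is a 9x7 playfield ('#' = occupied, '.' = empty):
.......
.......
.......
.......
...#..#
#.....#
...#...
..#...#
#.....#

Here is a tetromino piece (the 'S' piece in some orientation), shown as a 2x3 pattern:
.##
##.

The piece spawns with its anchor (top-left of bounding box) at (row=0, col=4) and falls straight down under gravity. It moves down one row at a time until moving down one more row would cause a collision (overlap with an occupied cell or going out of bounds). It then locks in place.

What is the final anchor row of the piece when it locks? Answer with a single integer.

Answer: 3

Derivation:
Spawn at (row=0, col=4). Try each row:
  row 0: fits
  row 1: fits
  row 2: fits
  row 3: fits
  row 4: blocked -> lock at row 3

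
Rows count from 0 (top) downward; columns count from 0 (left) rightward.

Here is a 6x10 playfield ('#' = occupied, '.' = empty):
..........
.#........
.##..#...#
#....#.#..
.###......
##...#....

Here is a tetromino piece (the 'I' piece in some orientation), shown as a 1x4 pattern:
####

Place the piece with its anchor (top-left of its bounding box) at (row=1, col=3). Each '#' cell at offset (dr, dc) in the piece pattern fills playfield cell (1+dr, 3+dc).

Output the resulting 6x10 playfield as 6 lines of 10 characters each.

Answer: ..........
.#.####...
.##..#...#
#....#.#..
.###......
##...#....

Derivation:
Fill (1+0,3+0) = (1,3)
Fill (1+0,3+1) = (1,4)
Fill (1+0,3+2) = (1,5)
Fill (1+0,3+3) = (1,6)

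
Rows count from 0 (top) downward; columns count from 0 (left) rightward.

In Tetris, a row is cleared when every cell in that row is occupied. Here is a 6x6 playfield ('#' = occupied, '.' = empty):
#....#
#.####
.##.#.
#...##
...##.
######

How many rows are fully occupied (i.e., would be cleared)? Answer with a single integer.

Check each row:
  row 0: 4 empty cells -> not full
  row 1: 1 empty cell -> not full
  row 2: 3 empty cells -> not full
  row 3: 3 empty cells -> not full
  row 4: 4 empty cells -> not full
  row 5: 0 empty cells -> FULL (clear)
Total rows cleared: 1

Answer: 1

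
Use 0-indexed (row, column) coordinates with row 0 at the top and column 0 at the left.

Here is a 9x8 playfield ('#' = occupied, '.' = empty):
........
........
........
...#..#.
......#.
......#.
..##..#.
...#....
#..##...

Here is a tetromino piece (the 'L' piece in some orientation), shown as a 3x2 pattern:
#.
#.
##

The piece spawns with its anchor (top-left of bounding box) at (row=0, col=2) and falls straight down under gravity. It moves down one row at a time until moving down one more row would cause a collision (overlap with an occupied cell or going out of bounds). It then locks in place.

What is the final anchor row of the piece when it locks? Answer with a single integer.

Spawn at (row=0, col=2). Try each row:
  row 0: fits
  row 1: blocked -> lock at row 0

Answer: 0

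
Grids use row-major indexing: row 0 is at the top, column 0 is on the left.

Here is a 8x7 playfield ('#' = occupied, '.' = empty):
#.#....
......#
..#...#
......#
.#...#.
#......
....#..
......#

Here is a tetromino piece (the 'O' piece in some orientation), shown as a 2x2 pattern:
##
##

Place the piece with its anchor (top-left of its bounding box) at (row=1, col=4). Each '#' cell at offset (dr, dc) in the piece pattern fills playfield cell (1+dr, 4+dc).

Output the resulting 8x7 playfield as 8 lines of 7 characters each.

Fill (1+0,4+0) = (1,4)
Fill (1+0,4+1) = (1,5)
Fill (1+1,4+0) = (2,4)
Fill (1+1,4+1) = (2,5)

Answer: #.#....
....###
..#.###
......#
.#...#.
#......
....#..
......#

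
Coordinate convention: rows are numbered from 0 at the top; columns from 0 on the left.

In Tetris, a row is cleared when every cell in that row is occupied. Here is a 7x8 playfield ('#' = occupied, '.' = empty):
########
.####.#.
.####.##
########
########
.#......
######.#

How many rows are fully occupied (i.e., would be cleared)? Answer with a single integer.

Answer: 3

Derivation:
Check each row:
  row 0: 0 empty cells -> FULL (clear)
  row 1: 3 empty cells -> not full
  row 2: 2 empty cells -> not full
  row 3: 0 empty cells -> FULL (clear)
  row 4: 0 empty cells -> FULL (clear)
  row 5: 7 empty cells -> not full
  row 6: 1 empty cell -> not full
Total rows cleared: 3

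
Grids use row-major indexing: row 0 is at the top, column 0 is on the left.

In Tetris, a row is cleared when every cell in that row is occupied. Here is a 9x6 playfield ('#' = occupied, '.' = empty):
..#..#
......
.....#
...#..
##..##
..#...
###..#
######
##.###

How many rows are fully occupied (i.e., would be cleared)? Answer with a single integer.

Check each row:
  row 0: 4 empty cells -> not full
  row 1: 6 empty cells -> not full
  row 2: 5 empty cells -> not full
  row 3: 5 empty cells -> not full
  row 4: 2 empty cells -> not full
  row 5: 5 empty cells -> not full
  row 6: 2 empty cells -> not full
  row 7: 0 empty cells -> FULL (clear)
  row 8: 1 empty cell -> not full
Total rows cleared: 1

Answer: 1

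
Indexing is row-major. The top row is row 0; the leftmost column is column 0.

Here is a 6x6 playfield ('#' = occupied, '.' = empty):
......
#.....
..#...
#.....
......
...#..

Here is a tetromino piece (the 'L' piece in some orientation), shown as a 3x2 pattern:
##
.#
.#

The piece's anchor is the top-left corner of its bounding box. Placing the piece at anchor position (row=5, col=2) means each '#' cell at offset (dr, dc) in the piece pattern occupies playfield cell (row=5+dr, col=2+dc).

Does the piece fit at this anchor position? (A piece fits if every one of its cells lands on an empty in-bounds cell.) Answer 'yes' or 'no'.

Check each piece cell at anchor (5, 2):
  offset (0,0) -> (5,2): empty -> OK
  offset (0,1) -> (5,3): occupied ('#') -> FAIL
  offset (1,1) -> (6,3): out of bounds -> FAIL
  offset (2,1) -> (7,3): out of bounds -> FAIL
All cells valid: no

Answer: no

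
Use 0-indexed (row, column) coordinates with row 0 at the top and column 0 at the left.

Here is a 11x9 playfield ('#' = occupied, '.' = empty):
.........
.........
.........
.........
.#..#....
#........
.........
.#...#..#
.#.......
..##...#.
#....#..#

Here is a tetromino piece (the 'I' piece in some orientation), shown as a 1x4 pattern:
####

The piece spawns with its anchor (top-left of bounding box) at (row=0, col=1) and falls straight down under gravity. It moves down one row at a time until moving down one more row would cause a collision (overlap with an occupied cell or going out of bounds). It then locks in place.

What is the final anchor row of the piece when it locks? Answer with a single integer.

Spawn at (row=0, col=1). Try each row:
  row 0: fits
  row 1: fits
  row 2: fits
  row 3: fits
  row 4: blocked -> lock at row 3

Answer: 3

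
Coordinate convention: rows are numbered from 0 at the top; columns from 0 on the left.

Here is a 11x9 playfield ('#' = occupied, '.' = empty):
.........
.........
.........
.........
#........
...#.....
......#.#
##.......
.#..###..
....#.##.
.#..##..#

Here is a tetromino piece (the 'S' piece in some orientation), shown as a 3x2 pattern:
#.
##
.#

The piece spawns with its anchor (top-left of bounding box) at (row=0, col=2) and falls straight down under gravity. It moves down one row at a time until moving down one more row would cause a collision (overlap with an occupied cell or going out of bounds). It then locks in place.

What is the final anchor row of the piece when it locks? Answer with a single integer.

Answer: 2

Derivation:
Spawn at (row=0, col=2). Try each row:
  row 0: fits
  row 1: fits
  row 2: fits
  row 3: blocked -> lock at row 2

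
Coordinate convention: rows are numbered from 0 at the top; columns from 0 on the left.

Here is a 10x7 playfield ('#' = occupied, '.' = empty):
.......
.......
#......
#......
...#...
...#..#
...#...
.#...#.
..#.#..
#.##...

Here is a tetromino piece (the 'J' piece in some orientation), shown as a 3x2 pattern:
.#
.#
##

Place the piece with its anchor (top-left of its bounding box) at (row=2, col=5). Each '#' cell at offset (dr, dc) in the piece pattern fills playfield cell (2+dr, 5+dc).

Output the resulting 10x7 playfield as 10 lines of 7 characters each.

Answer: .......
.......
#.....#
#.....#
...#.##
...#..#
...#...
.#...#.
..#.#..
#.##...

Derivation:
Fill (2+0,5+1) = (2,6)
Fill (2+1,5+1) = (3,6)
Fill (2+2,5+0) = (4,5)
Fill (2+2,5+1) = (4,6)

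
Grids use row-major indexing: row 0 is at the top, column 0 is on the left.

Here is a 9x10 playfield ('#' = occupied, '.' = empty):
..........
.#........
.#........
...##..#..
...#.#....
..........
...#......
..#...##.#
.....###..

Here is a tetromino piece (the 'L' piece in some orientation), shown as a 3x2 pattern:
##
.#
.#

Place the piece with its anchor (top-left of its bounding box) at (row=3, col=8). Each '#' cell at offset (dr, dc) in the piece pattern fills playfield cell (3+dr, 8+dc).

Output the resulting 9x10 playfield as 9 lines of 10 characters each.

Fill (3+0,8+0) = (3,8)
Fill (3+0,8+1) = (3,9)
Fill (3+1,8+1) = (4,9)
Fill (3+2,8+1) = (5,9)

Answer: ..........
.#........
.#........
...##..###
...#.#...#
.........#
...#......
..#...##.#
.....###..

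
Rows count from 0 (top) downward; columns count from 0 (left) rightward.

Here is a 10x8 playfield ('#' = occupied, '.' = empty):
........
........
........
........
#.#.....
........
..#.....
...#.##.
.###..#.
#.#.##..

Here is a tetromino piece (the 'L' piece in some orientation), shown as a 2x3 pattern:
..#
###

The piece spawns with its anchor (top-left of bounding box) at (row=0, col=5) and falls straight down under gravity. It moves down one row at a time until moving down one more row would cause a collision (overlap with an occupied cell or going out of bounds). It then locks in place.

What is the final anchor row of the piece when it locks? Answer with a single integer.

Answer: 5

Derivation:
Spawn at (row=0, col=5). Try each row:
  row 0: fits
  row 1: fits
  row 2: fits
  row 3: fits
  row 4: fits
  row 5: fits
  row 6: blocked -> lock at row 5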